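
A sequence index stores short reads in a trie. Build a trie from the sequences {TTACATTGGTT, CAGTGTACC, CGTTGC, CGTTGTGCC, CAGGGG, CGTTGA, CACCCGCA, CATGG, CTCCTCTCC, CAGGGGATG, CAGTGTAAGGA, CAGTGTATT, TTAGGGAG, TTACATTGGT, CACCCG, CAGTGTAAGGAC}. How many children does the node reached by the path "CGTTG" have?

3

Follow the path "CGTTG" to its node, then look at its outgoing edges.
Characters that immediately follow "CGTTG" among the stored strings: {A, C, T}.
That node has 3 child edges.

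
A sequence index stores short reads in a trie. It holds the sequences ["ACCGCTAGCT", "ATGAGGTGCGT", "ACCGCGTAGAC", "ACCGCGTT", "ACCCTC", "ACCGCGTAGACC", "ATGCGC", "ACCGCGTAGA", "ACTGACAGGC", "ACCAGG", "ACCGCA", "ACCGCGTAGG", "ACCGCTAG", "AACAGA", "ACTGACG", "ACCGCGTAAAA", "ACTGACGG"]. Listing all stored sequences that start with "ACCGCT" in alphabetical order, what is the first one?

Filter for "ACCGCT…" and sort: "ACCGCTAG", "ACCGCTAGCT"
Position 1: ACCGCTAG

ACCGCTAG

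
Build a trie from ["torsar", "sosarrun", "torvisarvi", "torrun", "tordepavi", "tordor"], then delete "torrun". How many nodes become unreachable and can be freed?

3

A node on "torrun"'s path can go only if nothing else ends at it or branches off below it.
The suffix "run" (3 nodes) is used only by "torrun"; the node for "tor" still has the child "s", so pruning stops there.
Nodes removed: 3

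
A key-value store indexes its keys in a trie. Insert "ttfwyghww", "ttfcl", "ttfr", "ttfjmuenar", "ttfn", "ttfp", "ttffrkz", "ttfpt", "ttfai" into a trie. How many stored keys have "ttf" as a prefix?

Traverse to the node for "ttf", then collect every word in that subtree.
Matches: "ttfai", "ttfcl", "ttffrkz", "ttfjmuenar", "ttfn", "ttfp", "ttfpt", "ttfr", "ttfwyghww"
Count: 9

9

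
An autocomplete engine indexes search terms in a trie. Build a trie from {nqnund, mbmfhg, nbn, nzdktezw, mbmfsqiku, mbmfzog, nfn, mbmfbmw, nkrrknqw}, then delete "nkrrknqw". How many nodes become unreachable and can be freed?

7

After clearing the end-marker at "nkrrknqw", prune upward until reaching a node still needed by another word.
The suffix "krrknqw" (7 nodes) is used only by "nkrrknqw"; the node for "n" still has the child "q", so pruning stops there.
Nodes removed: 7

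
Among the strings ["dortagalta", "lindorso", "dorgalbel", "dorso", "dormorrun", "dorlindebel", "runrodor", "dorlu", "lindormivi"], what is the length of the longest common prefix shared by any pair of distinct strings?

Look for the deepest trie node that still has at least two words in its subtree.
e.g. "lindormivi" and "lindorso" share the prefix "lindor" of length 6; no pair shares a longer one.
Longest shared-prefix length: 6

6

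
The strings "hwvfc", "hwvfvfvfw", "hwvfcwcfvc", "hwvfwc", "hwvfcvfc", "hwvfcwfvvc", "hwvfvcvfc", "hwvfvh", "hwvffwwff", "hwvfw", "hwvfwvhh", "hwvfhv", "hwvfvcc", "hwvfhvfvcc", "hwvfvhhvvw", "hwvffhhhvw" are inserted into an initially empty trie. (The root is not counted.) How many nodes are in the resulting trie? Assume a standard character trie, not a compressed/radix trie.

53

For each word, the new-node count is its length minus the longest prefix already in the trie:
  "hwvfc" → 5 new (h, w, v, f, c)
  "hwvfvfvfw" → prefix "hwvf" already present; 5 new (v, f, v, f, w)
  "hwvfcwcfvc" → prefix "hwvfc" already present; 5 new (w, c, f, v, c)
  "hwvfwc" → prefix "hwvf" already present; 2 new (w, c)
  "hwvfcvfc" → prefix "hwvfc" already present; 3 new (v, f, c)
  "hwvfcwfvvc" → prefix "hwvfcw" already present; 4 new (f, v, v, c)
  "hwvfvcvfc" → prefix "hwvfv" already present; 4 new (c, v, f, c)
  "hwvfvh" → prefix "hwvfv" already present; 1 new (h)
  "hwvffwwff" → prefix "hwvf" already present; 5 new (f, w, w, f, f)
  "hwvfw" → prefix "hwvfw" already present; 0 new (none)
  "hwvfwvhh" → prefix "hwvfw" already present; 3 new (v, h, h)
  "hwvfhv" → prefix "hwvf" already present; 2 new (h, v)
  "hwvfvcc" → prefix "hwvfvc" already present; 1 new (c)
  "hwvfhvfvcc" → prefix "hwvfhv" already present; 4 new (f, v, c, c)
  "hwvfvhhvvw" → prefix "hwvfvh" already present; 4 new (h, v, v, w)
  "hwvffhhhvw" → prefix "hwvff" already present; 5 new (h, h, h, v, w)
Total nodes = 5 + 5 + 5 + 2 + 3 + 4 + 4 + 1 + 5 + 0 + 3 + 2 + 1 + 4 + 4 + 5 = 53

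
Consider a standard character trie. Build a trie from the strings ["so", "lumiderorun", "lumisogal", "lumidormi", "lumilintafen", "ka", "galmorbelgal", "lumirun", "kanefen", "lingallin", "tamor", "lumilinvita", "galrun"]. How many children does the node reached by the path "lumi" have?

4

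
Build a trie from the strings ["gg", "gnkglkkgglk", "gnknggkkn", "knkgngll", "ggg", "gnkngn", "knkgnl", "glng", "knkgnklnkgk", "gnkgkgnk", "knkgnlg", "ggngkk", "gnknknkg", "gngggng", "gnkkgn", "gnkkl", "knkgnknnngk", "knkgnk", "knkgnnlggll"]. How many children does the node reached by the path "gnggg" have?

Follow the path "gnggg" to its node, then look at its outgoing edges.
Distinct next characters after "gnggg": n.
That node has 1 child edge.

1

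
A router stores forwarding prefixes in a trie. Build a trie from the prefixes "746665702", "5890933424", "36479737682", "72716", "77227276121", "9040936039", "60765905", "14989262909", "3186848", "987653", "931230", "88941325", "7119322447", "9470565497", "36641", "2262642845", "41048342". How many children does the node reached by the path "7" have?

Follow the path "7" to its node, then look at its outgoing edges.
Characters that immediately follow "7" among the stored strings: {1, 2, 4, 7}.
That node has 4 child edges.

4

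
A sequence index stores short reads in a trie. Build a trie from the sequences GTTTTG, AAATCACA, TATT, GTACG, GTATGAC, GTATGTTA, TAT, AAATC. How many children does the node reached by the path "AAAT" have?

1

Follow the path "AAAT" to its node, then look at its outgoing edges.
Distinct next characters after "AAAT": C.
That node has 1 child edge.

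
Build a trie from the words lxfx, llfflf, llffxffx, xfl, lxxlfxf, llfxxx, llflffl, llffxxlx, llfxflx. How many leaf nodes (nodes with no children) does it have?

9

Leaves are exactly the stored words that no other stored word extends.
Those words: "llfflf", "llffxffx", "llffxxlx", "llflffl", "llfxflx", "llfxxx", "lxfx", "lxxlfxf", "xfl"
Leaf count: 9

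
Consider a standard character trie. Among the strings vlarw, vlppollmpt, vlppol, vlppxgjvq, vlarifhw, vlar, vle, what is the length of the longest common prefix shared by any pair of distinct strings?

6

The deepest shared node is where two words last agree before diverging.
e.g. "vlppol" and "vlppollmpt" share the prefix "vlppol" of length 6; no pair shares a longer one.
Longest shared-prefix length: 6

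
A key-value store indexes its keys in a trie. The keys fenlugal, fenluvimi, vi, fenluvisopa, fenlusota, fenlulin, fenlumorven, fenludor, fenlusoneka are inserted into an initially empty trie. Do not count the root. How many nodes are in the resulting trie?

For each word, the new-node count is its length minus the longest prefix already in the trie:
  "fenlugal" → 8 new (f, e, n, l, u, g, a, l)
  "fenluvimi" → prefix "fenlu" already present; 4 new (v, i, m, i)
  "vi" → 2 new (v, i)
  "fenluvisopa" → prefix "fenluvi" already present; 4 new (s, o, p, a)
  "fenlusota" → prefix "fenlu" already present; 4 new (s, o, t, a)
  "fenlulin" → prefix "fenlu" already present; 3 new (l, i, n)
  "fenlumorven" → prefix "fenlu" already present; 6 new (m, o, r, v, e, n)
  "fenludor" → prefix "fenlu" already present; 3 new (d, o, r)
  "fenlusoneka" → prefix "fenluso" already present; 4 new (n, e, k, a)
Total nodes = 8 + 4 + 2 + 4 + 4 + 3 + 6 + 3 + 4 = 38

38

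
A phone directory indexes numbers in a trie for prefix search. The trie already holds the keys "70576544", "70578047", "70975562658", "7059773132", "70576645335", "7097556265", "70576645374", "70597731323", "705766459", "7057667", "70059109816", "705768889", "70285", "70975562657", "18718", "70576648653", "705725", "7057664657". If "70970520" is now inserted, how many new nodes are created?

4

"7097" is already a path in the trie; the remaining "0520" must be added.
Each of the 4 remaining characters creates one node.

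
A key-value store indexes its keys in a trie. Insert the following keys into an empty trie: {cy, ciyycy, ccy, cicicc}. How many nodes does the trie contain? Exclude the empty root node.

13

Trie structure (* marks end of a word):
(root)
└─ c
   ├─ c
   │  └─ y *
   ├─ i
   │  ├─ c
   │  │  └─ i
   │  │     └─ c
   │  │        └─ c *
   │  └─ y
   │     └─ y
   │        └─ c
   │           └─ y *
   └─ y *
Counting every labelled node above: 13.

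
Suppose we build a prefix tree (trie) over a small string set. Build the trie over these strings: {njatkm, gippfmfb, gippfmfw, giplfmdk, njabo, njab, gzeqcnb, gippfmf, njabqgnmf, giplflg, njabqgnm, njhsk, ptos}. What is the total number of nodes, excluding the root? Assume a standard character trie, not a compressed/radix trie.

42

Trace insertions, counting only characters that open a new branch:
  "njatkm" → 6 new (n, j, a, t, k, m)
  "gippfmfb" → 8 new (g, i, p, p, f, m, f, b)
  "gippfmfw" → prefix "gippfmf" already present; 1 new (w)
  "giplfmdk" → prefix "gip" already present; 5 new (l, f, m, d, k)
  "njabo" → prefix "nja" already present; 2 new (b, o)
  "njab" → prefix "njab" already present; 0 new (none)
  "gzeqcnb" → prefix "g" already present; 6 new (z, e, q, c, n, b)
  "gippfmf" → prefix "gippfmf" already present; 0 new (none)
  "njabqgnmf" → prefix "njab" already present; 5 new (q, g, n, m, f)
  "giplflg" → prefix "giplf" already present; 2 new (l, g)
  "njabqgnm" → prefix "njabqgnm" already present; 0 new (none)
  "njhsk" → prefix "nj" already present; 3 new (h, s, k)
  "ptos" → 4 new (p, t, o, s)
Total nodes = 6 + 8 + 1 + 5 + 2 + 0 + 6 + 0 + 5 + 2 + 0 + 3 + 4 = 42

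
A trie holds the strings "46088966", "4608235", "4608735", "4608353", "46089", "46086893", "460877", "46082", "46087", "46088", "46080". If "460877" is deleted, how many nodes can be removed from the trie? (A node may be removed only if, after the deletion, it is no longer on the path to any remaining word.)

A node on "460877"'s path can go only if nothing else ends at it or branches off below it.
The suffix "7" (1 node) is used only by "460877"; the node for "46087" still has the child "3", so pruning stops there.
Nodes removed: 1

1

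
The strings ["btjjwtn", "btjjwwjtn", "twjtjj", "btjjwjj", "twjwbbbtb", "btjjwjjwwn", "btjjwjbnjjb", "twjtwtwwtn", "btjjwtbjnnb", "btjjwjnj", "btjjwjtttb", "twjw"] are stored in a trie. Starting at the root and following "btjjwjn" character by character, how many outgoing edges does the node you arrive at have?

1

Follow the path "btjjwjn" to its node, then look at its outgoing edges.
Characters that immediately follow "btjjwjn" among the stored strings: {j}.
That node has 1 child edge.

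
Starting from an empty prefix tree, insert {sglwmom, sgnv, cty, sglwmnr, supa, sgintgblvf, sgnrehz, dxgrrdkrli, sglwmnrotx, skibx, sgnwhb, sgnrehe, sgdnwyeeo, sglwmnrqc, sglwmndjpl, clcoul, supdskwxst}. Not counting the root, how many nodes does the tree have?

Trace insertions, counting only characters that open a new branch:
  "sglwmom" → 7 new (s, g, l, w, m, o, m)
  "sgnv" → prefix "sg" already present; 2 new (n, v)
  "cty" → 3 new (c, t, y)
  "sglwmnr" → prefix "sglwm" already present; 2 new (n, r)
  "supa" → prefix "s" already present; 3 new (u, p, a)
  "sgintgblvf" → prefix "sg" already present; 8 new (i, n, t, g, b, l, v, f)
  "sgnrehz" → prefix "sgn" already present; 4 new (r, e, h, z)
  "dxgrrdkrli" → 10 new (d, x, g, r, r, d, k, r, l, i)
  "sglwmnrotx" → prefix "sglwmnr" already present; 3 new (o, t, x)
  "skibx" → prefix "s" already present; 4 new (k, i, b, x)
  "sgnwhb" → prefix "sgn" already present; 3 new (w, h, b)
  "sgnrehe" → prefix "sgnreh" already present; 1 new (e)
  "sgdnwyeeo" → prefix "sg" already present; 7 new (d, n, w, y, e, e, o)
  "sglwmnrqc" → prefix "sglwmnr" already present; 2 new (q, c)
  "sglwmndjpl" → prefix "sglwmn" already present; 4 new (d, j, p, l)
  "clcoul" → prefix "c" already present; 5 new (l, c, o, u, l)
  "supdskwxst" → prefix "sup" already present; 7 new (d, s, k, w, x, s, t)
Total nodes = 7 + 2 + 3 + 2 + 3 + 8 + 4 + 10 + 3 + 4 + 3 + 1 + 7 + 2 + 4 + 5 + 7 = 75

75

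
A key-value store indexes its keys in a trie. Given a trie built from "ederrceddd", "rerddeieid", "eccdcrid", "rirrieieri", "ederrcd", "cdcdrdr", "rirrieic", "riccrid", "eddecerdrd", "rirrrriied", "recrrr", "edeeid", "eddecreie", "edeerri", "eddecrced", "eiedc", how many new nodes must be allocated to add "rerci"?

2

"rer" is already a path in the trie; the remaining "ci" must be added.
New nodes needed: |"rerci"| − 3 = 5 − 3 = 2.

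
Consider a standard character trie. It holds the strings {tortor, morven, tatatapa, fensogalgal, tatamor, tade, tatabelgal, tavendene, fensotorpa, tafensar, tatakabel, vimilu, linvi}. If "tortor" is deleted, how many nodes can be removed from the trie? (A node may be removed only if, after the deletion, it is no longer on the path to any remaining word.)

A node on "tortor"'s path can go only if nothing else ends at it or branches off below it.
The suffix "ortor" (5 nodes) is used only by "tortor"; the node for "t" still has the child "a", so pruning stops there.
Nodes removed: 5

5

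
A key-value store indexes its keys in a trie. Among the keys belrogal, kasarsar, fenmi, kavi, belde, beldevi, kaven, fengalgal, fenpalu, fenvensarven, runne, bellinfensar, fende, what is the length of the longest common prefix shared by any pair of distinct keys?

Equivalently: take the maximum, over all pairs, of their longest common prefix length.
"belde" and "beldevi" agree on "belde" (5 characters) before diverging; nothing deeper is shared.
Longest shared-prefix length: 5

5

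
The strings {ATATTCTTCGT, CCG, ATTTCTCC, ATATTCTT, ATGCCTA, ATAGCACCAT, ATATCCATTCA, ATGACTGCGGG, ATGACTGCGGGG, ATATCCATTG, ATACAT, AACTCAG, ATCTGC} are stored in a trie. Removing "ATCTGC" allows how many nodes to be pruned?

A node on "ATCTGC"'s path can go only if nothing else ends at it or branches off below it.
The suffix "CTGC" (4 nodes) is used only by "ATCTGC"; the node for "AT" still has the child "A", so pruning stops there.
Nodes removed: 4

4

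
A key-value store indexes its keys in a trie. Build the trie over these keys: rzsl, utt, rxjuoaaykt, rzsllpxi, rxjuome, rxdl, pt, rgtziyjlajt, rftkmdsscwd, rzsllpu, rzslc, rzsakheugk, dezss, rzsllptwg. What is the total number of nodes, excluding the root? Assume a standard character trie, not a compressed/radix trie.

Insert word by word; a character creates a node only if that edge doesn't already exist:
  "rzsl" → 4 new (r, z, s, l)
  "utt" → 3 new (u, t, t)
  "rxjuoaaykt" → prefix "r" already present; 9 new (x, j, u, o, a, a, y, k, t)
  "rzsllpxi" → prefix "rzsl" already present; 4 new (l, p, x, i)
  "rxjuome" → prefix "rxjuo" already present; 2 new (m, e)
  "rxdl" → prefix "rx" already present; 2 new (d, l)
  "pt" → 2 new (p, t)
  "rgtziyjlajt" → prefix "r" already present; 10 new (g, t, z, i, y, j, l, a, j, t)
  "rftkmdsscwd" → prefix "r" already present; 10 new (f, t, k, m, d, s, s, c, w, d)
  "rzsllpu" → prefix "rzsllp" already present; 1 new (u)
  "rzslc" → prefix "rzsl" already present; 1 new (c)
  "rzsakheugk" → prefix "rzs" already present; 7 new (a, k, h, e, u, g, k)
  "dezss" → 5 new (d, e, z, s, s)
  "rzsllptwg" → prefix "rzsllp" already present; 3 new (t, w, g)
Total nodes = 4 + 3 + 9 + 4 + 2 + 2 + 2 + 10 + 10 + 1 + 1 + 7 + 5 + 3 = 63

63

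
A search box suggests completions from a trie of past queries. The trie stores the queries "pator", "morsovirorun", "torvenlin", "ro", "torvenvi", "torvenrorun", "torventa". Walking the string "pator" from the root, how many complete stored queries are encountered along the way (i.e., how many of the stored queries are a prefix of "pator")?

Traverse "pator" character by character; count nodes along the way that are marked as word ends.
Prefixes of the query that are stored words: "pator"
Count: 1

1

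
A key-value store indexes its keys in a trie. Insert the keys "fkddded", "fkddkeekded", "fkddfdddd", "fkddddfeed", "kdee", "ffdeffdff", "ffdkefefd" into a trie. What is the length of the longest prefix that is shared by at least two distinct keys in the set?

5

Equivalently: take the maximum, over all pairs, of their longest common prefix length.
e.g. "fkddddfeed" and "fkddded" share the prefix "fkddd" of length 5; no pair shares a longer one.
Longest shared-prefix length: 5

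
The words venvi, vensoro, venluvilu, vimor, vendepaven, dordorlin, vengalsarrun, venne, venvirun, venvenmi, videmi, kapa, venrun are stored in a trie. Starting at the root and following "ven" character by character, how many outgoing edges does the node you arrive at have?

Follow the path "ven" to its node, then look at its outgoing edges.
Characters that immediately follow "ven" among the stored strings: {d, g, l, n, r, s, v}.
That node has 7 child edges.

7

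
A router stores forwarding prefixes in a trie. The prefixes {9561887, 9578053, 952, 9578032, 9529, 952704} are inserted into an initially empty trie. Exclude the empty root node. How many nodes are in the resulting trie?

For each word, the new-node count is its length minus the longest prefix already in the trie:
  "9561887" → 7 new (9, 5, 6, 1, 8, 8, 7)
  "9578053" → prefix "95" already present; 5 new (7, 8, 0, 5, 3)
  "952" → prefix "95" already present; 1 new (2)
  "9578032" → prefix "95780" already present; 2 new (3, 2)
  "9529" → prefix "952" already present; 1 new (9)
  "952704" → prefix "952" already present; 3 new (7, 0, 4)
Total nodes = 7 + 5 + 1 + 2 + 1 + 3 = 19

19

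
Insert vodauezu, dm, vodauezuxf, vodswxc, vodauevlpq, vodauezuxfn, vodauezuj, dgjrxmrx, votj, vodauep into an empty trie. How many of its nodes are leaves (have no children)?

8

A leaf is a node with no children — equivalently, the end of a word that is not a proper prefix of any other stored word.
Those words: "dgjrxmrx", "dm", "vodauep", "vodauevlpq", "vodauezuj", "vodauezuxfn", "vodswxc", "votj"
Leaf count: 8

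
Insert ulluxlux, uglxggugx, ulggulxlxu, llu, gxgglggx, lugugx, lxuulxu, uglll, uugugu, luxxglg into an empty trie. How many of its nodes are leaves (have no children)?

10

A leaf is a node with no children — equivalently, the end of a word that is not a proper prefix of any other stored word.
Those words: "gxgglggx", "llu", "lugugx", "luxxglg", "lxuulxu", "uglll", "uglxggugx", "ulggulxlxu", "ulluxlux", "uugugu"
Leaf count: 10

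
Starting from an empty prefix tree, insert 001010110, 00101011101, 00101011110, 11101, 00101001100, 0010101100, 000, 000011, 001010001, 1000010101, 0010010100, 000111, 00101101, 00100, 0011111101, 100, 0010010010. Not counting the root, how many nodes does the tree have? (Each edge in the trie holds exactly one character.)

For each word, the new-node count is its length minus the longest prefix already in the trie:
  "001010110" → 9 new (0, 0, 1, 0, 1, 0, 1, 1, 0)
  "00101011101" → prefix "00101011" already present; 3 new (1, 0, 1)
  "00101011110" → prefix "001010111" already present; 2 new (1, 0)
  "11101" → 5 new (1, 1, 1, 0, 1)
  "00101001100" → prefix "001010" already present; 5 new (0, 1, 1, 0, 0)
  "0010101100" → prefix "001010110" already present; 1 new (0)
  "000" → prefix "00" already present; 1 new (0)
  "000011" → prefix "000" already present; 3 new (0, 1, 1)
  "001010001" → prefix "0010100" already present; 2 new (0, 1)
  "1000010101" → prefix "1" already present; 9 new (0, 0, 0, 0, 1, 0, 1, 0, 1)
  "0010010100" → prefix "0010" already present; 6 new (0, 1, 0, 1, 0, 0)
  "000111" → prefix "000" already present; 3 new (1, 1, 1)
  "00101101" → prefix "00101" already present; 3 new (1, 0, 1)
  "00100" → prefix "00100" already present; 0 new (none)
  "0011111101" → prefix "001" already present; 7 new (1, 1, 1, 1, 1, 0, 1)
  "100" → prefix "100" already present; 0 new (none)
  "0010010010" → prefix "0010010" already present; 3 new (0, 1, 0)
Total nodes = 9 + 3 + 2 + 5 + 5 + 1 + 1 + 3 + 2 + 9 + 6 + 3 + 3 + 0 + 7 + 0 + 3 = 62

62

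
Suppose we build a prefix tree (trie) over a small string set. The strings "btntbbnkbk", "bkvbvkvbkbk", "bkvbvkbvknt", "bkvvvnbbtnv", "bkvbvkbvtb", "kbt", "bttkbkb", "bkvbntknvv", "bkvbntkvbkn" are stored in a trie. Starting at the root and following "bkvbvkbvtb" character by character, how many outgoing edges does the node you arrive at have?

0

Follow the path "bkvbvkbvtb" to its node, then look at its outgoing edges.
No stored string extends past "bkvbvkbvtb".
That node has 0 child edges.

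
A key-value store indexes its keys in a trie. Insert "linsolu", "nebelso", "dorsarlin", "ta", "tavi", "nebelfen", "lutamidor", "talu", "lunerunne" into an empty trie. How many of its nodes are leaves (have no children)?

8

A leaf is a node with no children — equivalently, the end of a word that is not a proper prefix of any other stored word.
Those words: "dorsarlin", "linsolu", "lunerunne", "lutamidor", "nebelfen", "nebelso", "talu", "tavi"
Leaf count: 8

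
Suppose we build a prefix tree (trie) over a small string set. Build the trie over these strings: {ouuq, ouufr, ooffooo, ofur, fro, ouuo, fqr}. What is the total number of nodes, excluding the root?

Insert word by word; a character creates a node only if that edge doesn't already exist:
  "ouuq" → 4 new (o, u, u, q)
  "ouufr" → prefix "ouu" already present; 2 new (f, r)
  "ooffooo" → prefix "o" already present; 6 new (o, f, f, o, o, o)
  "ofur" → prefix "o" already present; 3 new (f, u, r)
  "fro" → 3 new (f, r, o)
  "ouuo" → prefix "ouu" already present; 1 new (o)
  "fqr" → prefix "f" already present; 2 new (q, r)
Total nodes = 4 + 2 + 6 + 3 + 3 + 1 + 2 = 21

21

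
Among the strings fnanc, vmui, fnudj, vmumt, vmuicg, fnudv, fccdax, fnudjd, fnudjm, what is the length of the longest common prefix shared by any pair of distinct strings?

5

Look for the deepest trie node that still has at least two words in its subtree.
e.g. "fnudj" and "fnudjd" share the prefix "fnudj" of length 5; no pair shares a longer one.
Longest shared-prefix length: 5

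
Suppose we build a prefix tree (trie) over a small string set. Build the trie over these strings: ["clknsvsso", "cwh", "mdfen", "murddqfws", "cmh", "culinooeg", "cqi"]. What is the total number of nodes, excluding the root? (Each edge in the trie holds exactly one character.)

36

Trace insertions, counting only characters that open a new branch:
  "clknsvsso" → 9 new (c, l, k, n, s, v, s, s, o)
  "cwh" → prefix "c" already present; 2 new (w, h)
  "mdfen" → 5 new (m, d, f, e, n)
  "murddqfws" → prefix "m" already present; 8 new (u, r, d, d, q, f, w, s)
  "cmh" → prefix "c" already present; 2 new (m, h)
  "culinooeg" → prefix "c" already present; 8 new (u, l, i, n, o, o, e, g)
  "cqi" → prefix "c" already present; 2 new (q, i)
Total nodes = 9 + 2 + 5 + 8 + 2 + 8 + 2 = 36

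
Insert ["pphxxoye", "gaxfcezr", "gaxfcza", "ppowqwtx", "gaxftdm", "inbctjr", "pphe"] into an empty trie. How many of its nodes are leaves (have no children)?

7

A leaf is a node with no children — equivalently, the end of a word that is not a proper prefix of any other stored word.
Those words: "gaxfcezr", "gaxfcza", "gaxftdm", "inbctjr", "pphe", "pphxxoye", "ppowqwtx"
Leaf count: 7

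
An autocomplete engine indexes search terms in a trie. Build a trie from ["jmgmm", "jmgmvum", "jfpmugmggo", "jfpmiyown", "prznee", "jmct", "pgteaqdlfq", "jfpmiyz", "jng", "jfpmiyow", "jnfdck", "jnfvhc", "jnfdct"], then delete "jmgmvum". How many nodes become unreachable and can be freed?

Walk "jmgmvum" from the leaf back toward the root, removing each node that no remaining word uses.
The suffix "vum" (3 nodes) is used only by "jmgmvum"; the node for "jmgm" still has the child "m", so pruning stops there.
Nodes removed: 3

3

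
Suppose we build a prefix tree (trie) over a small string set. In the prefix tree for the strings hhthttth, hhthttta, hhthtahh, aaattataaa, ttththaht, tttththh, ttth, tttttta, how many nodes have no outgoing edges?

Leaves are exactly the stored words that no other stored word extends.
Those words: "aaattataaa", "hhthtahh", "hhthttta", "hhthttth", "ttththaht", "tttththh", "tttttta"
Leaf count: 7

7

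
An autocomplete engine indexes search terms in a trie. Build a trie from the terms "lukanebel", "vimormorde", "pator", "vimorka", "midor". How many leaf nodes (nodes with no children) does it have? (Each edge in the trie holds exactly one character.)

5

A leaf is a node with no children — equivalently, the end of a word that is not a proper prefix of any other stored word.
Those words: "lukanebel", "midor", "pator", "vimorka", "vimormorde"
Leaf count: 5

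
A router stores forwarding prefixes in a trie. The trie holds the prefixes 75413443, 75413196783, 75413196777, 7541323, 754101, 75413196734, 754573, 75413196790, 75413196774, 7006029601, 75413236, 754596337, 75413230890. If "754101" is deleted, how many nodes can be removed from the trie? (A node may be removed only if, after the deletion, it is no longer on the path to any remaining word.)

Walk "754101" from the leaf back toward the root, removing each node that no remaining word uses.
The suffix "01" (2 nodes) is used only by "754101"; the node for "7541" still has the child "3", so pruning stops there.
Nodes removed: 2

2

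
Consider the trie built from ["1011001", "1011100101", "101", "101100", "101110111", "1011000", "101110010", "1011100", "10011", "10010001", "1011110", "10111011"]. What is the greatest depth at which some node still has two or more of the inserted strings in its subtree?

9

Equivalently: take the maximum, over all pairs, of their longest common prefix length.
e.g. "101110010" and "1011100101" share the prefix "101110010" of length 9; no pair shares a longer one.
Longest shared-prefix length: 9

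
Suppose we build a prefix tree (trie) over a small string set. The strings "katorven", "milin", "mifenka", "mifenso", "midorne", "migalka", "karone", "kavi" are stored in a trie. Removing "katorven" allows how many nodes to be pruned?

After clearing the end-marker at "katorven", prune upward until reaching a node still needed by another word.
The suffix "torven" (6 nodes) is used only by "katorven"; the node for "ka" still has the child "r", so pruning stops there.
Nodes removed: 6

6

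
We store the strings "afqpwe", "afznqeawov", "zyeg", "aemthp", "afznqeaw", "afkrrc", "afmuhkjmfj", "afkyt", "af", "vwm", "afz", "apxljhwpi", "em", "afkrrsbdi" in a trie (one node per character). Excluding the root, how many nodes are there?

54

Count nodes per top-level branch (shared prefixes stored once):
  'a'-branch (aemthp, af, afkrrc, afkrrsbdi, afkyt, afmuhkjmfj, afqpwe, afz, afznqeaw, afznqeawov, apxljhwpi): 45 nodes
  'e'-branch (em): 2 nodes
  'v'-branch (vwm): 3 nodes
  'z'-branch (zyeg): 4 nodes
Sum: 54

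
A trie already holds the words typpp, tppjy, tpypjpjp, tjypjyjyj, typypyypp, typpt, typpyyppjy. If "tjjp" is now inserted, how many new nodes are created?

2

The longest prefix of "tjjp" already in the trie is "tj" (length 2).
Each of the 2 remaining characters creates one node.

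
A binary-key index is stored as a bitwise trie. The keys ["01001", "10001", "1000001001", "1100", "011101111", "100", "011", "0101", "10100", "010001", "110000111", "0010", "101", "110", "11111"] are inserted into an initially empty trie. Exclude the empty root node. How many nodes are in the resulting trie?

43

Insert word by word; a character creates a node only if that edge doesn't already exist:
  "01001" → 5 new (0, 1, 0, 0, 1)
  "10001" → 5 new (1, 0, 0, 0, 1)
  "1000001001" → prefix "1000" already present; 6 new (0, 0, 1, 0, 0, 1)
  "1100" → prefix "1" already present; 3 new (1, 0, 0)
  "011101111" → prefix "01" already present; 7 new (1, 1, 0, 1, 1, 1, 1)
  "100" → prefix "100" already present; 0 new (none)
  "011" → prefix "011" already present; 0 new (none)
  "0101" → prefix "010" already present; 1 new (1)
  "10100" → prefix "10" already present; 3 new (1, 0, 0)
  "010001" → prefix "0100" already present; 2 new (0, 1)
  "110000111" → prefix "1100" already present; 5 new (0, 0, 1, 1, 1)
  "0010" → prefix "0" already present; 3 new (0, 1, 0)
  "101" → prefix "101" already present; 0 new (none)
  "110" → prefix "110" already present; 0 new (none)
  "11111" → prefix "11" already present; 3 new (1, 1, 1)
Total nodes = 5 + 5 + 6 + 3 + 7 + 0 + 0 + 1 + 3 + 2 + 5 + 3 + 0 + 0 + 3 = 43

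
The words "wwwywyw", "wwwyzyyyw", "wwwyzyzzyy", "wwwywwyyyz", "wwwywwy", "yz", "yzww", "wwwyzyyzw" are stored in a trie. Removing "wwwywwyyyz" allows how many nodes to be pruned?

A node on "wwwywwyyyz"'s path can go only if nothing else ends at it or branches off below it.
The suffix "yyz" (3 nodes) is used only by "wwwywwyyyz"; "wwwywwy" is itself a stored word, so pruning stops there.
Nodes removed: 3

3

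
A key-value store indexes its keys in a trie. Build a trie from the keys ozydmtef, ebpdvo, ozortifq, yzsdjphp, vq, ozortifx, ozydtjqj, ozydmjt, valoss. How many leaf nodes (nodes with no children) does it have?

9

A leaf is a node with no children — equivalently, the end of a word that is not a proper prefix of any other stored word.
Those words: "ebpdvo", "ozortifq", "ozortifx", "ozydmjt", "ozydmtef", "ozydtjqj", "valoss", "vq", "yzsdjphp"
Leaf count: 9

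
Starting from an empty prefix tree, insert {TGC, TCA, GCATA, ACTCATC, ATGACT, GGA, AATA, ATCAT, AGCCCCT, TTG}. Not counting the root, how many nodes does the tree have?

38

Count nodes per top-level branch (shared prefixes stored once):
  'A'-branch (AATA, ACTCATC, AGCCCCT, ATCAT, ATGACT): 24 nodes
  'G'-branch (GCATA, GGA): 7 nodes
  'T'-branch (TCA, TGC, TTG): 7 nodes
Sum: 38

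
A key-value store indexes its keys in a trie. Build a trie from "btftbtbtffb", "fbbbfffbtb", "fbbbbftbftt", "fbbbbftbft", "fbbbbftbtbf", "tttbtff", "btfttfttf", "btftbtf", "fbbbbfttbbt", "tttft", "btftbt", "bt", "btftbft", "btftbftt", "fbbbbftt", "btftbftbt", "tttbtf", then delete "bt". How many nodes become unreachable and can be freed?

After clearing the end-marker at "bt", prune upward until reaching a node still needed by another word.
Every node on "bt" is still needed (e.g. by "btftbtbtffb"), so nothing is freed.
Nodes removed: 0

0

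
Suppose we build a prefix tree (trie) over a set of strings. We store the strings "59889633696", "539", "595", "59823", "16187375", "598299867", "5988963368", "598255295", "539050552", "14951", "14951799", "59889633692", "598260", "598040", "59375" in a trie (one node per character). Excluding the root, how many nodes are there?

Insert word by word; a character creates a node only if that edge doesn't already exist:
  "59889633696" → 11 new (5, 9, 8, 8, 9, 6, 3, 3, 6, 9, 6)
  "539" → prefix "5" already present; 2 new (3, 9)
  "595" → prefix "59" already present; 1 new (5)
  "59823" → prefix "598" already present; 2 new (2, 3)
  "16187375" → 8 new (1, 6, 1, 8, 7, 3, 7, 5)
  "598299867" → prefix "5982" already present; 5 new (9, 9, 8, 6, 7)
  "5988963368" → prefix "598896336" already present; 1 new (8)
  "598255295" → prefix "5982" already present; 5 new (5, 5, 2, 9, 5)
  "539050552" → prefix "539" already present; 6 new (0, 5, 0, 5, 5, 2)
  "14951" → prefix "1" already present; 4 new (4, 9, 5, 1)
  "14951799" → prefix "14951" already present; 3 new (7, 9, 9)
  "59889633692" → prefix "5988963369" already present; 1 new (2)
  "598260" → prefix "5982" already present; 2 new (6, 0)
  "598040" → prefix "598" already present; 3 new (0, 4, 0)
  "59375" → prefix "59" already present; 3 new (3, 7, 5)
Total nodes = 11 + 2 + 1 + 2 + 8 + 5 + 1 + 5 + 6 + 4 + 3 + 1 + 2 + 3 + 3 = 57

57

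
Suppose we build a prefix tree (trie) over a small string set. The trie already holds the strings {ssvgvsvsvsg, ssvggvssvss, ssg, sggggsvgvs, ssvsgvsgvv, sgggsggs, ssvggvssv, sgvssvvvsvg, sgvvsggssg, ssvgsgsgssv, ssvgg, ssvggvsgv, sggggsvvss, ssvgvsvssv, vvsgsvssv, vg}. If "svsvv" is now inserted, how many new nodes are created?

The longest prefix of "svsvv" already in the trie is "s" (length 1).
Each of the 4 remaining characters creates one node.

4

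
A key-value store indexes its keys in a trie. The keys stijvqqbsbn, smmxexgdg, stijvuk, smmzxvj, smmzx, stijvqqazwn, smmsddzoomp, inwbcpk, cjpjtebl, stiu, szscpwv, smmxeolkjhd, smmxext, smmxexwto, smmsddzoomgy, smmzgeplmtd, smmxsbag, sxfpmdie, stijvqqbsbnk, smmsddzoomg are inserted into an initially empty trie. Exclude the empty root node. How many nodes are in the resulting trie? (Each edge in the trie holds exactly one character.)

90

Insert word by word; a character creates a node only if that edge doesn't already exist:
  "stijvqqbsbn" → 11 new (s, t, i, j, v, q, q, b, s, b, n)
  "smmxexgdg" → prefix "s" already present; 8 new (m, m, x, e, x, g, d, g)
  "stijvuk" → prefix "stijv" already present; 2 new (u, k)
  "smmzxvj" → prefix "smm" already present; 4 new (z, x, v, j)
  "smmzx" → prefix "smmzx" already present; 0 new (none)
  "stijvqqazwn" → prefix "stijvqq" already present; 4 new (a, z, w, n)
  "smmsddzoomp" → prefix "smm" already present; 8 new (s, d, d, z, o, o, m, p)
  "inwbcpk" → 7 new (i, n, w, b, c, p, k)
  "cjpjtebl" → 8 new (c, j, p, j, t, e, b, l)
  "stiu" → prefix "sti" already present; 1 new (u)
  "szscpwv" → prefix "s" already present; 6 new (z, s, c, p, w, v)
  "smmxeolkjhd" → prefix "smmxe" already present; 6 new (o, l, k, j, h, d)
  "smmxext" → prefix "smmxex" already present; 1 new (t)
  "smmxexwto" → prefix "smmxex" already present; 3 new (w, t, o)
  "smmsddzoomgy" → prefix "smmsddzoom" already present; 2 new (g, y)
  "smmzgeplmtd" → prefix "smmz" already present; 7 new (g, e, p, l, m, t, d)
  "smmxsbag" → prefix "smmx" already present; 4 new (s, b, a, g)
  "sxfpmdie" → prefix "s" already present; 7 new (x, f, p, m, d, i, e)
  "stijvqqbsbnk" → prefix "stijvqqbsbn" already present; 1 new (k)
  "smmsddzoomg" → prefix "smmsddzoomg" already present; 0 new (none)
Total nodes = 11 + 8 + 2 + 4 + 0 + 4 + 8 + 7 + 8 + 1 + 6 + 6 + 1 + 3 + 2 + 7 + 4 + 7 + 1 + 0 = 90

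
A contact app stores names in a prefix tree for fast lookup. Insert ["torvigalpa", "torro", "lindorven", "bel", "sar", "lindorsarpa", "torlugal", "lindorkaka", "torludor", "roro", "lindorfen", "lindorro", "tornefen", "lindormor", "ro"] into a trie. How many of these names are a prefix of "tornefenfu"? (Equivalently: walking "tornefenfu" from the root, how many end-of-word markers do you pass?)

1

Traverse "tornefenfu" character by character; count nodes along the way that are marked as word ends.
Prefixes of the query that are stored words: "tornefen"
Count: 1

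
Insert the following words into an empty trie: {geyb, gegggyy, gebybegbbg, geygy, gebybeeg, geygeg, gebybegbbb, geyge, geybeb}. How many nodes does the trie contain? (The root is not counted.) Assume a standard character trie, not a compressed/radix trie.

Trie structure (* marks end of a word):
(root)
└─ g
   └─ e
      ├─ b
      │  └─ y
      │     └─ b
      │        └─ e
      │           ├─ e
      │           │  └─ g *
      │           └─ g
      │              └─ b
      │                 └─ b
      │                    ├─ b *
      │                    └─ g *
      ├─ g
      │  └─ g
      │     └─ g
      │        └─ y
      │           └─ y *
      └─ y
         ├─ b *
         │  └─ e
         │     └─ b *
         └─ g
            ├─ e *
            │  └─ g *
            └─ y *
Counting every labelled node above: 26.

26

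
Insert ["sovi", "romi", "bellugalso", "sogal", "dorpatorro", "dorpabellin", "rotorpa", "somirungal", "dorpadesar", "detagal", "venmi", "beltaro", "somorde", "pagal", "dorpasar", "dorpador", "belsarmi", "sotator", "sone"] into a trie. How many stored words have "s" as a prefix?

6

Traverse to the node for "s", then collect every word in that subtree.
Words under "s": sogal, somirungal, somorde, sone, sotator, sovi
Count: 6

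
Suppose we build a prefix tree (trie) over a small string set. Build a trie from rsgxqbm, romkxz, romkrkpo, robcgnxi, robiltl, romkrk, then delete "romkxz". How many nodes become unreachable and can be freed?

A node on "romkxz"'s path can go only if nothing else ends at it or branches off below it.
The suffix "xz" (2 nodes) is used only by "romkxz"; the node for "romk" still has the child "r", so pruning stops there.
Nodes removed: 2

2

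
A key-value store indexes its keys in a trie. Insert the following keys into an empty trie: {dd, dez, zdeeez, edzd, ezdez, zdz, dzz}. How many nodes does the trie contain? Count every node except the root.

21

Trie structure (* marks end of a word):
(root)
├─ d
│  ├─ d *
│  ├─ e
│  │  └─ z *
│  └─ z
│     └─ z *
├─ e
│  ├─ d
│  │  └─ z
│  │     └─ d *
│  └─ z
│     └─ d
│        └─ e
│           └─ z *
└─ z
   └─ d
      ├─ e
      │  └─ e
      │     └─ e
      │        └─ z *
      └─ z *
Counting every labelled node above: 21.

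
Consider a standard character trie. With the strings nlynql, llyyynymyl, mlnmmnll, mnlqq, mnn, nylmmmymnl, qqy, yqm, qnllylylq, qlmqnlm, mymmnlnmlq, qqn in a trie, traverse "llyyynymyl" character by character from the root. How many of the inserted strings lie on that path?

1

Traverse "llyyynymyl" character by character; count nodes along the way that are marked as word ends.
Prefixes of the query that are stored words: "llyyynymyl"
Count: 1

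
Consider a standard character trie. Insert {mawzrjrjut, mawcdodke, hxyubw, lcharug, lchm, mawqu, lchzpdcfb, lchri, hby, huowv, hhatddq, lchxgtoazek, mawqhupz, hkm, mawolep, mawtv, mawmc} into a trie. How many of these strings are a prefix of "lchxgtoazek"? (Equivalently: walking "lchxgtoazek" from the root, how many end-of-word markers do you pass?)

1

Walk "lchxgtoazek" from the root; an end-of-word marker is hit whenever a stored word is a prefix of "lchxgtoazek".
Prefixes of the query that are stored words: "lchxgtoazek"
Count: 1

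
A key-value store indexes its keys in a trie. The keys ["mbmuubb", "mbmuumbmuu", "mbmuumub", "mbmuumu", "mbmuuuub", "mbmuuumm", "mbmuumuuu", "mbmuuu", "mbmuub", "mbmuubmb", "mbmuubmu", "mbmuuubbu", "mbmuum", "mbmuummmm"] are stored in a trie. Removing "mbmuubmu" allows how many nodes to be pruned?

1

A node on "mbmuubmu"'s path can go only if nothing else ends at it or branches off below it.
The suffix "u" (1 node) is used only by "mbmuubmu"; the node for "mbmuubm" still has the child "b", so pruning stops there.
Nodes removed: 1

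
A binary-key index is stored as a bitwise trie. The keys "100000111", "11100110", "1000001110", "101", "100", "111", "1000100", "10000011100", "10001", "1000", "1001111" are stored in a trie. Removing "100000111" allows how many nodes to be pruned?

0

A node on "100000111"'s path can go only if nothing else ends at it or branches off below it.
Every node on "100000111" is still needed (e.g. by "1000001110"), so nothing is freed.
Nodes removed: 0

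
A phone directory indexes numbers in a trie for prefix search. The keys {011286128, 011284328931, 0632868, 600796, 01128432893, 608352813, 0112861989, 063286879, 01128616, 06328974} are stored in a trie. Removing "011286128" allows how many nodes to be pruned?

Walk "011286128" from the leaf back toward the root, removing each node that no remaining word uses.
The suffix "28" (2 nodes) is used only by "011286128"; the node for "0112861" still has the child "9", so pruning stops there.
Nodes removed: 2

2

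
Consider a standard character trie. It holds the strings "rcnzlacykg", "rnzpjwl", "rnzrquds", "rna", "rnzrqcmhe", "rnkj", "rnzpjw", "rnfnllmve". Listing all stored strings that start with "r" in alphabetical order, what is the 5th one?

rnzpjw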